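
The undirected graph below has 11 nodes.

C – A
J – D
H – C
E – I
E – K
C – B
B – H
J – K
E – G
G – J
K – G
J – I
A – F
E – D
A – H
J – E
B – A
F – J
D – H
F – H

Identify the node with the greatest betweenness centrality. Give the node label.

J

Unnormalized betweenness of each node: A:19/6, B:0, C:0, D:29/3, E:5, F:31/3, G:0, H:77/6, I:0, J:17, K:0.
J has the largest value, 17, making it the main broker — the node through which the most shortest paths run.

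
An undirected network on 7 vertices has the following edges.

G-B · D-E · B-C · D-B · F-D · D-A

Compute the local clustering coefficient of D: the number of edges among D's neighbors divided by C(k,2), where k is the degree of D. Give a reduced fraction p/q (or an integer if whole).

D's neighbors: A, B, E, and F (k = 4).
Possible neighbor pairs: C(4,2) = 6. Edges among them: none → e = 0.
Clustering(D) = 0/6 = 0.

0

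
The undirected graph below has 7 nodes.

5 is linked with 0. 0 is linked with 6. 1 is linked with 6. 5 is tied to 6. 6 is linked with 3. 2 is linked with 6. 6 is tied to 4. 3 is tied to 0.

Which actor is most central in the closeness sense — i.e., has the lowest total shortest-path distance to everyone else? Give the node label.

6

Farness (sum of distances to all others) for each node — 0:9, 1:11, 2:11, 3:10, 4:11, 5:10, 6:6.
The smallest farness is 6, for 6, so 6 has the highest closeness.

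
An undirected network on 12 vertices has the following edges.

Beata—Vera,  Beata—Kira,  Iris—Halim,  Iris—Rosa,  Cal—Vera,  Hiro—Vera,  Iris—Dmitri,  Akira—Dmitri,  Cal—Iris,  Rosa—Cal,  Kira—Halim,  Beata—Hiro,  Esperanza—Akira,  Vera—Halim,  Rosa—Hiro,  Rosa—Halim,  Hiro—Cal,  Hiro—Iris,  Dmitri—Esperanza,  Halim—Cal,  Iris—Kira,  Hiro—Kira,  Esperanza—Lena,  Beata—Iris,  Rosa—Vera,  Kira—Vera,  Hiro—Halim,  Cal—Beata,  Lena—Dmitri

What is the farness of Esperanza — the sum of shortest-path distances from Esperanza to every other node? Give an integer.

27

Distances from Esperanza: Akira:1, Beata:3, Cal:3, Dmitri:1, Halim:3, Hiro:3, Iris:2, Kira:3, Lena:1, Rosa:3, Vera:4.
Sum = 1 + 3 + 3 + 1 + 3 + 3 + 2 + 3 + 1 + 3 + 4 = 27.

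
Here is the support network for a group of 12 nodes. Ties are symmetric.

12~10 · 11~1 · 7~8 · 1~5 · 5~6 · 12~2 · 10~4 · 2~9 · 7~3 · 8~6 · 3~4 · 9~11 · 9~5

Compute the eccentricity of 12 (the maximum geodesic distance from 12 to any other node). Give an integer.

Distances from 12: 1:4, 2:1, 3:3, 4:2, 5:3, 6:4, 7:4, 8:5, 9:2, 10:1, 11:3.
The largest is 5 (to 8), so the eccentricity of 12 is 5.

5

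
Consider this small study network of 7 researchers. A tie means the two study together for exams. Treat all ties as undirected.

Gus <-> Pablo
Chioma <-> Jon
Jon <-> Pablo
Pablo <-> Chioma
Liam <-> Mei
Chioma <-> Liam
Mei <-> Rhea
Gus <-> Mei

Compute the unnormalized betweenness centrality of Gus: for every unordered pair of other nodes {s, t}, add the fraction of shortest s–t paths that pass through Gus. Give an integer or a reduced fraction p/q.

3

Pairs whose geodesics pass through Gus — Jon–Rhea: 1/2; Jon–Mei: 1/2; Rhea–Pablo: 1; Mei–Pablo: 1.
All other pairs contribute 0.
Summing the contributions gives betweenness(Gus) = 3.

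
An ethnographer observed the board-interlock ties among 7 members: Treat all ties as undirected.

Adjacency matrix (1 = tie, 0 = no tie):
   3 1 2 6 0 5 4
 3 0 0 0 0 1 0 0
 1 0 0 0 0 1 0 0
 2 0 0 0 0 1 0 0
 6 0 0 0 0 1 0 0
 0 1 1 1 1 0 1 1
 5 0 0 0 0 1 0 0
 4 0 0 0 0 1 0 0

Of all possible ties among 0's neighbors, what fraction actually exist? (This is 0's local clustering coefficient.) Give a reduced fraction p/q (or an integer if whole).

0's neighbors: 1, 2, 3, 4, 5, and 6 (k = 6).
Possible neighbor pairs: C(6,2) = 15. Edges among them: none → e = 0.
Clustering(0) = 0/15 = 0.

0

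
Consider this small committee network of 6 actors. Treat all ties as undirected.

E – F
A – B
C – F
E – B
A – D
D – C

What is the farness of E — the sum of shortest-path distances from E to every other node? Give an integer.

Distances from E: A:2, B:1, C:2, D:3, F:1.
Sum = 2 + 1 + 2 + 3 + 1 = 9.

9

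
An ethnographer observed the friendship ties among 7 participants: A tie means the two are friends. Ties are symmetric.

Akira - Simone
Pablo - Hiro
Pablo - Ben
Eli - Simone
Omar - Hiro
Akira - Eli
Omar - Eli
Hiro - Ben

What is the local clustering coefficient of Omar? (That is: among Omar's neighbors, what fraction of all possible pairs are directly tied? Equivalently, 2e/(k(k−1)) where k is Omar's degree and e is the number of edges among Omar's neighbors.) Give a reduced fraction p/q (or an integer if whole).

0

Omar's neighbors: Eli and Hiro (k = 2).
Possible neighbor pairs: C(2,2) = 1. Edges among them: none → e = 0.
Clustering(Omar) = 0/1.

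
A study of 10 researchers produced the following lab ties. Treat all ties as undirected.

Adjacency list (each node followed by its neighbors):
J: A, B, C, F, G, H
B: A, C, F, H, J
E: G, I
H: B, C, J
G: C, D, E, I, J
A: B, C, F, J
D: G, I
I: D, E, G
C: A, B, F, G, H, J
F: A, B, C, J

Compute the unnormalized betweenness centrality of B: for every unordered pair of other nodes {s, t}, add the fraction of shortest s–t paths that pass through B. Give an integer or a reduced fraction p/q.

2/3

Pairs whose geodesics pass through B — F–H: 1/3; A–H: 1/3.
All other pairs contribute 0.
Summing the contributions gives betweenness(B) = 2/3.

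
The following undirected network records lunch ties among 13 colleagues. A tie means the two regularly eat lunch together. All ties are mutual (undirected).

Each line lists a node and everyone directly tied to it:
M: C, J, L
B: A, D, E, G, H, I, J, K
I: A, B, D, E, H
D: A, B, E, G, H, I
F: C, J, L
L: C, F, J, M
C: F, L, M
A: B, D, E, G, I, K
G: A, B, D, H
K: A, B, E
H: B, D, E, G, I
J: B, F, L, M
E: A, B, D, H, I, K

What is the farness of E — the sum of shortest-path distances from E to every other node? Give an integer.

Distances from E: A:1, B:1, C:4, D:1, F:3, G:2, H:1, I:1, J:2, K:1, L:3, M:3.
Sum = 1 + 1 + 4 + 1 + 3 + 2 + 1 + 1 + 2 + 1 + 3 + 3 = 23.

23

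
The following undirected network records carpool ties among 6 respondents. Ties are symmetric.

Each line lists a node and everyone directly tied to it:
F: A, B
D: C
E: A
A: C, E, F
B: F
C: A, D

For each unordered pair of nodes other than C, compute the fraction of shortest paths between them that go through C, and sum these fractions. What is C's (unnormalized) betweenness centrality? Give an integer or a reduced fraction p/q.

Pairs whose geodesics pass through C — A–D: 1; F–D: 1; B–D: 1; E–D: 1.
All other pairs contribute 0.
Summing the contributions gives betweenness(C) = 4.

4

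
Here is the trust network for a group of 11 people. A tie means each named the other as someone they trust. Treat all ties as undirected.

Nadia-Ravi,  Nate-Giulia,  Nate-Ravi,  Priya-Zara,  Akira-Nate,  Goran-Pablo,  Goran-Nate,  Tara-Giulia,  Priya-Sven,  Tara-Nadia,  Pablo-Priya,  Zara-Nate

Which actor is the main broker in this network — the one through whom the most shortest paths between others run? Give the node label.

Unnormalized betweenness of each node: Akira:0, Giulia:7, Goran:6, Nadia:1, Nate:31, Pablo:2, Priya:10, Ravi:7, Sven:0, Tara:1, Zara:12.
Nate has the largest value, 31, making it the main broker — the node through which the most shortest paths run.

Nate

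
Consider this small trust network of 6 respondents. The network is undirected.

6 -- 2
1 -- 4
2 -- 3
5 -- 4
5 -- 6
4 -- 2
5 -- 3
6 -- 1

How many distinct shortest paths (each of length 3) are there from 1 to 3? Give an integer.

The shortest distance is 3. The length-3 paths are: 1–4–2–3; 1–6–2–3; 1–4–5–3; 1–6–5–3.
That gives 4 distinct shortest paths.

4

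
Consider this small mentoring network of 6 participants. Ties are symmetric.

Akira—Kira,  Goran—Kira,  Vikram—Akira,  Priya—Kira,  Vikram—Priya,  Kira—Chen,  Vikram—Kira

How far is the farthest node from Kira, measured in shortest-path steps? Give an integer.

1

Distances from Kira: Akira:1, Chen:1, Goran:1, Priya:1, Vikram:1.
The largest is 1 (to Akira, Goran, Chen, Priya, and Vikram), so the eccentricity of Kira is 1.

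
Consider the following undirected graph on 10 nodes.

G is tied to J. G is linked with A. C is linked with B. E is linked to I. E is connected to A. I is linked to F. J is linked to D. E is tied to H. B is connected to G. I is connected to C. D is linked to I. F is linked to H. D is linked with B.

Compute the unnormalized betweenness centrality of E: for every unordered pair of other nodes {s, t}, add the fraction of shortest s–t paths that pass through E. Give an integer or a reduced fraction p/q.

33/4

Pairs whose geodesics pass through E — D–A: 1/3; D–H: 1/2; I–G: 1/4; I–A: 1; I–H: 1/2; J–H: 2/3; G–H: 1; G–F: 2/5; C–A: 1/2; C–H: 1/2; A–H: 1; A–F: 2/2; B–H: 3/5.
All other pairs contribute 0.
Summing the contributions gives betweenness(E) = 33/4.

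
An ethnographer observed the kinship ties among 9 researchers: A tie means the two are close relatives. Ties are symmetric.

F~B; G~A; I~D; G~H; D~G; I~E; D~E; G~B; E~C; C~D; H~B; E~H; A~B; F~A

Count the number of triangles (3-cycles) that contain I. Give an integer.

I's neighbors: D and E.
Neighbor pairs that are themselves tied: I–D–E. Each forms one triangle with I, for 1 in total.

1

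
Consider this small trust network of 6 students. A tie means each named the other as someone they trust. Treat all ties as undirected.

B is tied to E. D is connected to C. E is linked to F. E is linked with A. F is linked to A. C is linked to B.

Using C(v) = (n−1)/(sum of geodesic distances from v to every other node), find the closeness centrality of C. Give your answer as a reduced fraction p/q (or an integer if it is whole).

1/2

Distances from C: A:3, B:1, D:1, E:2, F:3. Sum = 10.
n = 6, so closeness = 5/10 = 1/2.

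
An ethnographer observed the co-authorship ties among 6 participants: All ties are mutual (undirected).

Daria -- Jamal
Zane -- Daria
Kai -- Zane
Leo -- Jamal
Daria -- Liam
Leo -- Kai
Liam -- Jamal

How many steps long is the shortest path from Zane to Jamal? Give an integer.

2

One shortest route is Zane – Daria – Jamal, which uses 2 edges, and Zane and Jamal are not directly tied, so nothing shorter exists. So d(Zane,Jamal) = 2.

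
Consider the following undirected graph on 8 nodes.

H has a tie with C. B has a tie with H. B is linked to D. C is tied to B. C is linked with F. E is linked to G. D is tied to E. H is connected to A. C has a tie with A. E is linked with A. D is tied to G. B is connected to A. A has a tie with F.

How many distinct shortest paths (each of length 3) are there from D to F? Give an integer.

3

The shortest distance is 3. The length-3 paths are: D–B–A–F; D–E–A–F; D–B–C–F.
That gives 3 distinct shortest paths.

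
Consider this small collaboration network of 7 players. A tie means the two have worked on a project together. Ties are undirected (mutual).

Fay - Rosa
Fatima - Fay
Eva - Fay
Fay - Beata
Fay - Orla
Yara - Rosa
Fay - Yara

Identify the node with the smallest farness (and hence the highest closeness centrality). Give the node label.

Farness (sum of distances to all others) for each node — Beata:11, Eva:11, Fatima:11, Fay:6, Orla:11, Rosa:10, Yara:10.
The smallest farness is 6, for Fay, so Fay has the highest closeness.

Fay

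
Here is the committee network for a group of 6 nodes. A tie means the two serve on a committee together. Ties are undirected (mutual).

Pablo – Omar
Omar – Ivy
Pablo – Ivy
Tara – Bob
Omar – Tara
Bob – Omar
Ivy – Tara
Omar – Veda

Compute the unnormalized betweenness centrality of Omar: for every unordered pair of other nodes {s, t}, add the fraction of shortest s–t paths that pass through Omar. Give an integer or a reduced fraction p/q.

Pairs whose geodesics pass through Omar — Tara–Veda: 1; Tara–Pablo: 1/2; Ivy–Bob: 1/2; Ivy–Veda: 1; Bob–Veda: 1; Bob–Pablo: 1; Veda–Pablo: 1.
All other pairs contribute 0.
Summing the contributions gives betweenness(Omar) = 6.

6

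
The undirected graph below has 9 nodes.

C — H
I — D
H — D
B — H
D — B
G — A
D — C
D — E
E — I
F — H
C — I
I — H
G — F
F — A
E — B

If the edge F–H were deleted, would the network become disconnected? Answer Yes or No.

Yes

Without the F–H edge there is no alternate route between F and H, so the network disconnects. It is a bridge.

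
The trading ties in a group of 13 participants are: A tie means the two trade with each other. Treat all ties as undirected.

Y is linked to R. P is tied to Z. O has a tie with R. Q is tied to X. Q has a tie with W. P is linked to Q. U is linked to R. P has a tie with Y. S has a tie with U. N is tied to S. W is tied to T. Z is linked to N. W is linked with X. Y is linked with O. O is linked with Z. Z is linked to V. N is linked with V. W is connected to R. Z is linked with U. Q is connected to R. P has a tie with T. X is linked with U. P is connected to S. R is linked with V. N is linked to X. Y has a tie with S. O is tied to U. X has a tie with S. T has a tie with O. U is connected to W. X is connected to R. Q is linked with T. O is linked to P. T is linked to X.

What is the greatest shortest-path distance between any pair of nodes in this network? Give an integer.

Eccentricity of each node (its greatest distance to any other): N:2, O:2, P:2, Q:2, R:2, S:2, T:3, U:2, V:3, W:2, X:2, Y:2, Z:2.
The maximum eccentricity is 3, realized for instance by the pair V–T via V – R – X – T. So the diameter is 3.

3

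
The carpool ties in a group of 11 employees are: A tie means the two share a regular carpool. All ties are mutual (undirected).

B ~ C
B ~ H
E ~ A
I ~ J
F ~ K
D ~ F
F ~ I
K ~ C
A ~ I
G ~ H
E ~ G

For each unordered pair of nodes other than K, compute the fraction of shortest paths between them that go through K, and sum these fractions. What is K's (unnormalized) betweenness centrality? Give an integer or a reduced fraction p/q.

Pairs whose geodesics pass through K — D–H: 1; D–B: 1; D–C: 1; I–B: 1; I–C: 1; J–B: 1; J–C: 1; H–F: 1; B–F: 1; C–F: 1; C–A: 1.
All other pairs contribute 0.
Summing the contributions gives betweenness(K) = 11.

11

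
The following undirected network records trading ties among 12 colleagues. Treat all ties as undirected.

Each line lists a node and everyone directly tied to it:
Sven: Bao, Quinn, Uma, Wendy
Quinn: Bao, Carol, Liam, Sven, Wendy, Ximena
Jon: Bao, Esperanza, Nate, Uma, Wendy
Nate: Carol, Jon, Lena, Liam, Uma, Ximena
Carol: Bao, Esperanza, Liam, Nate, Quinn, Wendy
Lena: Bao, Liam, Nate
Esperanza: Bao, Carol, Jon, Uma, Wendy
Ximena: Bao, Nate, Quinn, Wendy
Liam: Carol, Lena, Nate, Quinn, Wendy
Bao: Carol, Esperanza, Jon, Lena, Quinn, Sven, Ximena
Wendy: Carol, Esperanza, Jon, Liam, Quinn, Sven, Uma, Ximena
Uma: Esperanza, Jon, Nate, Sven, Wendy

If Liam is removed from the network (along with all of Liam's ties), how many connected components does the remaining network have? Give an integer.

Liam's neighbors (Carol, Lena, Nate, Quinn, and Wendy) remain reachable from one another through other ties, so the rest of the network stays in one piece.

1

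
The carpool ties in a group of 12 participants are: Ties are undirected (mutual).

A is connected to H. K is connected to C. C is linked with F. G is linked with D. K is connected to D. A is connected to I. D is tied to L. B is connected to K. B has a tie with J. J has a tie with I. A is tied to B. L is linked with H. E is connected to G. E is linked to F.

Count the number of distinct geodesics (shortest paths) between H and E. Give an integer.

1

The shortest distance is 4, and the only length-4 path is H–L–D–G–E. So there is exactly 1 shortest path.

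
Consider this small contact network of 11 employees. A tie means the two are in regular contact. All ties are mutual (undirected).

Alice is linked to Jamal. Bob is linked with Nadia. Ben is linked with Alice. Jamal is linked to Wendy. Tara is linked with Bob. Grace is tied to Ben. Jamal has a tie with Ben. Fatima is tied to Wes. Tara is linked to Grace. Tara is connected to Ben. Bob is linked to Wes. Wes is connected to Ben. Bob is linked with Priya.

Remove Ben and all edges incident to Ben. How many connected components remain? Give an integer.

Without Ben, the remaining ties split the others into: {Alice, Jamal, Wendy}; {Bob, Fatima, Grace, Nadia, Priya, Tara, Wes}.
That's 2 separate components.

2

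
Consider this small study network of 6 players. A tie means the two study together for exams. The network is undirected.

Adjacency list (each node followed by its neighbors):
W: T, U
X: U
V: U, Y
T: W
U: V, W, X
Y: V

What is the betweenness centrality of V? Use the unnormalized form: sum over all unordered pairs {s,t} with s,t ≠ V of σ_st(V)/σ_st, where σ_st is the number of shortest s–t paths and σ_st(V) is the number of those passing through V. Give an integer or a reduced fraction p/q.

Pairs whose geodesics pass through V — U–Y: 1; W–Y: 1; X–Y: 1; Y–T: 1.
All other pairs contribute 0.
Summing the contributions gives betweenness(V) = 4.

4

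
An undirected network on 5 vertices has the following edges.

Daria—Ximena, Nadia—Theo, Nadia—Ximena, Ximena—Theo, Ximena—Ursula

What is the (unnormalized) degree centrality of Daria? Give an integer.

Daria is directly tied to Ximena. That is 1 neighbor, so the degree of Daria is 1.

1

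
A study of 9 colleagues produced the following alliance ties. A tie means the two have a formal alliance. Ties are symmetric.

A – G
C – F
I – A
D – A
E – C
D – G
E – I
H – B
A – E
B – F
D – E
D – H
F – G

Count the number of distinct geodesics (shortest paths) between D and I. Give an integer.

The shortest distance is 2. The length-2 paths are: D–A–I; D–E–I.
That gives 2 distinct shortest paths.

2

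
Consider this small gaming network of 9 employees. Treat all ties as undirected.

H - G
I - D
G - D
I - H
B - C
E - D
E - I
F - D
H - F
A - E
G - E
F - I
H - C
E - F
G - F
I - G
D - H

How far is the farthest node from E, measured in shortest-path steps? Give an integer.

4

Distances from E: A:1, B:4, C:3, D:1, F:1, G:1, H:2, I:1.
The largest is 4 (to B), so the eccentricity of E is 4.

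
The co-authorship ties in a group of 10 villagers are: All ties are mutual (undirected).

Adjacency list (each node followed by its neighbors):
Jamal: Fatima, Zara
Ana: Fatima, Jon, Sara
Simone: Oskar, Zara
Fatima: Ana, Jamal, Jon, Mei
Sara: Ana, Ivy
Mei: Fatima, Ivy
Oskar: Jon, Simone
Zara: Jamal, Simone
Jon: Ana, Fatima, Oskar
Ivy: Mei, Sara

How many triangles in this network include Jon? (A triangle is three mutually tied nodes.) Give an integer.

Jon's neighbors: Ana, Fatima, and Oskar.
Neighbor pairs that are themselves tied: Jon–Ana–Fatima. Each forms one triangle with Jon, for 1 in total.

1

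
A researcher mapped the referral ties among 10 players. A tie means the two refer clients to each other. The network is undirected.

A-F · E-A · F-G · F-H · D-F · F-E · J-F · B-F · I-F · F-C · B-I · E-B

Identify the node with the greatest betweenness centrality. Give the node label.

F

Unnormalized betweenness of each node: A:0, B:1/2, C:0, D:0, E:1/2, F:32, G:0, H:0, I:0, J:0.
F has the largest value, 32, making it the main broker — the node through which the most shortest paths run.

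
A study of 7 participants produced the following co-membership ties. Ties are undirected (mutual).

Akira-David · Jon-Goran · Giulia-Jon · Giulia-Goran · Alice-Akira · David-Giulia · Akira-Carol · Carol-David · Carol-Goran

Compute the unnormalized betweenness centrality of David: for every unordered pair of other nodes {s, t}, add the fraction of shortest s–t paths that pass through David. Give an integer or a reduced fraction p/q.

7/2

Pairs whose geodesics pass through David — Carol–Giulia: 1/2; Akira–Jon: 1/2; Akira–Giulia: 1; Alice–Jon: 1/2; Alice–Giulia: 1.
All other pairs contribute 0.
Summing the contributions gives betweenness(David) = 7/2.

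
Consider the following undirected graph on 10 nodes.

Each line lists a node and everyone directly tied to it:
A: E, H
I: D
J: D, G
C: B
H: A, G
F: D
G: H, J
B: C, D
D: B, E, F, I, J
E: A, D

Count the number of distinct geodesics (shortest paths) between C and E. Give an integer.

1

The shortest distance is 3, and the only length-3 path is C–B–D–E. So there is exactly 1 shortest path.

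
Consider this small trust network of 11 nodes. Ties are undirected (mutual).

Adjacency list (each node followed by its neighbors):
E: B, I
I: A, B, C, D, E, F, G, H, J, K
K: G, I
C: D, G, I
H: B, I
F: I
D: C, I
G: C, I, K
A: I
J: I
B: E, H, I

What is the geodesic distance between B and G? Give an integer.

One shortest route is B – I – G, which uses 2 edges, and B and G are not directly tied, so nothing shorter exists. So d(B,G) = 2.

2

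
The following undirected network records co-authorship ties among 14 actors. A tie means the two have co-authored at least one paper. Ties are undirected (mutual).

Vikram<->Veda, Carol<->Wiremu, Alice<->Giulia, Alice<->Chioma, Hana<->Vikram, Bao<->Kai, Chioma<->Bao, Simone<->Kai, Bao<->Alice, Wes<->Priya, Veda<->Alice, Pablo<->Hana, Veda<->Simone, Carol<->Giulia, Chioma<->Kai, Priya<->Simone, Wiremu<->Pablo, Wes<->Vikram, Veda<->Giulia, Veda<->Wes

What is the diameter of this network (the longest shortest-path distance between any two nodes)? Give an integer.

Eccentricity of each node (its greatest distance to any other): Alice:4, Bao:5, Carol:4, Chioma:5, Giulia:3, Hana:4, Kai:5, Pablo:5, Priya:5, Simone:4, Veda:3, Vikram:3, Wes:4, Wiremu:5.
The maximum eccentricity is 5, realized for instance by the pair Bao–Pablo via Bao – Alice – Veda – Vikram – Hana – Pablo. So the diameter is 5.

5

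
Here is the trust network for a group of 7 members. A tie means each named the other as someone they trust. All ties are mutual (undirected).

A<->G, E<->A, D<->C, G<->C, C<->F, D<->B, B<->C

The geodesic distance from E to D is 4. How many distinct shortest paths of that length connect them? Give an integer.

1

The shortest distance is 4, and the only length-4 path is E–A–G–C–D. So there is exactly 1 shortest path.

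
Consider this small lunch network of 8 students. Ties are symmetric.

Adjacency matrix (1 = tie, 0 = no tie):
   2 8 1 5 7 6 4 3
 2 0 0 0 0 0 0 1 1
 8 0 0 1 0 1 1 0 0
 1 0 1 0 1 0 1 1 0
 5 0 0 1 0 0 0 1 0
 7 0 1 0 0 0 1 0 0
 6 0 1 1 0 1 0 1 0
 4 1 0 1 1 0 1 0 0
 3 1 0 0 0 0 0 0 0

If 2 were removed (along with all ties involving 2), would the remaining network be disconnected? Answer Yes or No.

Removing 2 leaves {1, 4, 5, 6, 7, and 8} with no path to {3}, so the network splits into 2 components. 2 is a cut vertex.

Yes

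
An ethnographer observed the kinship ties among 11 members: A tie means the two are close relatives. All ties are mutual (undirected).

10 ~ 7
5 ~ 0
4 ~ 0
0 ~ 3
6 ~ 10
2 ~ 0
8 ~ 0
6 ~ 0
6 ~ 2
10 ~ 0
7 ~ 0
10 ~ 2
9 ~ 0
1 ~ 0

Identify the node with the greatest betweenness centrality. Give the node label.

0

Unnormalized betweenness of each node: 0:40, 1:0, 2:0, 3:0, 4:0, 5:0, 6:0, 7:0, 8:0, 9:0, 10:1.
0 has the largest value, 40, making it the main broker — the node through which the most shortest paths run.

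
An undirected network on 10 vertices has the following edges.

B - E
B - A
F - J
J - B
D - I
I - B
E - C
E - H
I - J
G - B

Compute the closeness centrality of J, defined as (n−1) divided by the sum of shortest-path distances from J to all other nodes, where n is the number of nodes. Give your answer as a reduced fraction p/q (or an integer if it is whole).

Distances from J: A:2, B:1, C:3, D:2, E:2, F:1, G:2, H:3, I:1. Sum = 17.
n = 10, so closeness = 9/17.

9/17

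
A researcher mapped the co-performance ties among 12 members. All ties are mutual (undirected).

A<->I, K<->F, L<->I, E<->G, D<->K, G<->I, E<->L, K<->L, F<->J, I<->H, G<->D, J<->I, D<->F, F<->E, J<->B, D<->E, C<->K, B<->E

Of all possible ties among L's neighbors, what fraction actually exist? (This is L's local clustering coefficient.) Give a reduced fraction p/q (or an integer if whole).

L's neighbors: E, I, and K (k = 3).
Possible neighbor pairs: C(3,2) = 3. Edges among them: none → e = 0.
Clustering(L) = 0/3 = 0.

0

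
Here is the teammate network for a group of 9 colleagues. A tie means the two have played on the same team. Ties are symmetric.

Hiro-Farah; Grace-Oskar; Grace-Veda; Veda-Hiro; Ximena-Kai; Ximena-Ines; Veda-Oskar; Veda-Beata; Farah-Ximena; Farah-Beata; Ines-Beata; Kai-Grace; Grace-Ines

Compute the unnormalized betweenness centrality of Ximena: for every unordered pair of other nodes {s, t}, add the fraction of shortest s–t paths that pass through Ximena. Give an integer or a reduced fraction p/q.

Pairs whose geodesics pass through Ximena — Grace–Farah: 2/5; Kai–Ines: 1/2; Kai–Beata: 2/4; Kai–Farah: 1; Kai–Hiro: 1/2; Ines–Farah: 1/2; Ines–Hiro: 1/4.
All other pairs contribute 0.
Summing the contributions gives betweenness(Ximena) = 73/20.

73/20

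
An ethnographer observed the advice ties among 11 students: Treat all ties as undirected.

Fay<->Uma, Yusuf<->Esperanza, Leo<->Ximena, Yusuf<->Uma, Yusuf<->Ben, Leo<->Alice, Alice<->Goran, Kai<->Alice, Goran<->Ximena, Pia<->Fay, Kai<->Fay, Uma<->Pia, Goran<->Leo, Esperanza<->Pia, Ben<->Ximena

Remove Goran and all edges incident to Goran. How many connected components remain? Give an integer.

1

Goran's neighbors (Alice, Leo, and Ximena) remain reachable from one another through other ties, so the rest of the network stays in one piece.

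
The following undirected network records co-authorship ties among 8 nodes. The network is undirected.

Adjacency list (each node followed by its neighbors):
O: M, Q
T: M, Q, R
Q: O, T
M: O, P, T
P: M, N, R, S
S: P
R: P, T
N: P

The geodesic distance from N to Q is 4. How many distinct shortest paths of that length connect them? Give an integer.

The shortest distance is 4. The length-4 paths are: N–P–R–T–Q; N–P–M–T–Q; N–P–M–O–Q.
That gives 3 distinct shortest paths.

3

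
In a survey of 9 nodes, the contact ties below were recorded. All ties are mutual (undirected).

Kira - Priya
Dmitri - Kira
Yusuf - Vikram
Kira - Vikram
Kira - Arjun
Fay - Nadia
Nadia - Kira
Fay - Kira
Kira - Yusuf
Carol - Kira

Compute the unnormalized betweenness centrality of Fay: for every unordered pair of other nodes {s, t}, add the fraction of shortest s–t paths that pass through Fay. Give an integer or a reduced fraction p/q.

0

No shortest path between any pair of other nodes passes through Fay.
Summing the contributions gives betweenness(Fay) = 0.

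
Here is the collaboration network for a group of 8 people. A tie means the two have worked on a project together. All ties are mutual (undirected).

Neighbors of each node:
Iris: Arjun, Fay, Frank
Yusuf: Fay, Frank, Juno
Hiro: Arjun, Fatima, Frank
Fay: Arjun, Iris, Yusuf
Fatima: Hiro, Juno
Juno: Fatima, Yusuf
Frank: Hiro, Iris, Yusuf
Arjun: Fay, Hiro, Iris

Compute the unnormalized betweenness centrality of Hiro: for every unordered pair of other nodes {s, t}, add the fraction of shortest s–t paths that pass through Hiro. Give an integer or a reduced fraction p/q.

Pairs whose geodesics pass through Hiro — Frank–Fatima: 1; Frank–Arjun: 1/2; Juno–Arjun: 1/2; Fatima–Arjun: 1; Fatima–Fay: 1/2; Fatima–Iris: 2/2.
All other pairs contribute 0.
Summing the contributions gives betweenness(Hiro) = 9/2.

9/2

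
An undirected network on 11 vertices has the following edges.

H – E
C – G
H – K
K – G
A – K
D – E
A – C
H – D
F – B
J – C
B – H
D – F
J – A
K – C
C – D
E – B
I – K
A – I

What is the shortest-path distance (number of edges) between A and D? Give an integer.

One shortest route is A – C – D, which uses 2 edges, and A and D are not directly tied, so nothing shorter exists. So d(A,D) = 2.

2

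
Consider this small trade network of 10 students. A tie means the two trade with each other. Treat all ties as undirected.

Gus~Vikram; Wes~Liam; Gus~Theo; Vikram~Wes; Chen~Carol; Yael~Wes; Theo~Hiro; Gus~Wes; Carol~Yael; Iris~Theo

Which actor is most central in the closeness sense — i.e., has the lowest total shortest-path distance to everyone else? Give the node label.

Wes

Farness (sum of distances to all others) for each node — Carol:27, Chen:35, Gus:18, Hiro:30, Iris:30, Liam:25, Theo:22, Vikram:21, Wes:17, Yael:21.
The smallest farness is 17, for Wes, so Wes has the highest closeness.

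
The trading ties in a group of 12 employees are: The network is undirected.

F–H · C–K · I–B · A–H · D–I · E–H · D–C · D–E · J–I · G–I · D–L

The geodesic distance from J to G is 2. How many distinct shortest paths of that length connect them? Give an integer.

1

The shortest distance is 2, and the only length-2 path is J–I–G. So there is exactly 1 shortest path.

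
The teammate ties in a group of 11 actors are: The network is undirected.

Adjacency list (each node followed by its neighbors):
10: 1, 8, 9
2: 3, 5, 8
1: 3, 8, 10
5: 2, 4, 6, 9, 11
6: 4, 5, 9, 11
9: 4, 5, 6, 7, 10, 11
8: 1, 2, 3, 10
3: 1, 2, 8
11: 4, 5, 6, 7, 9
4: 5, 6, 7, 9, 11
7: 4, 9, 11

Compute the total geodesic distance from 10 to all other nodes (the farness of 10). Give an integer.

17

Distances from 10: 1:1, 2:2, 3:2, 4:2, 5:2, 6:2, 7:2, 8:1, 9:1, 11:2.
Sum = 1 + 2 + 2 + 2 + 2 + 2 + 2 + 1 + 1 + 2 = 17.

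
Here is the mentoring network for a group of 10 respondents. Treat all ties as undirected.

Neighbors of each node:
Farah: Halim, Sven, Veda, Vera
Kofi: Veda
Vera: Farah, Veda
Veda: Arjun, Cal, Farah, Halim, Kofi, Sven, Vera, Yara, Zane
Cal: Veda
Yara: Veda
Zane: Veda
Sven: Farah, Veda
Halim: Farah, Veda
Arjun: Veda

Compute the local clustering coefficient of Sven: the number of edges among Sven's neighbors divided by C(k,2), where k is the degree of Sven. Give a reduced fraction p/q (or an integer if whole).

Sven's neighbors: Farah and Veda (k = 2).
Possible neighbor pairs: C(2,2) = 1. Edges among them: Farah–Veda → e = 1.
Clustering(Sven) = 1/1.

1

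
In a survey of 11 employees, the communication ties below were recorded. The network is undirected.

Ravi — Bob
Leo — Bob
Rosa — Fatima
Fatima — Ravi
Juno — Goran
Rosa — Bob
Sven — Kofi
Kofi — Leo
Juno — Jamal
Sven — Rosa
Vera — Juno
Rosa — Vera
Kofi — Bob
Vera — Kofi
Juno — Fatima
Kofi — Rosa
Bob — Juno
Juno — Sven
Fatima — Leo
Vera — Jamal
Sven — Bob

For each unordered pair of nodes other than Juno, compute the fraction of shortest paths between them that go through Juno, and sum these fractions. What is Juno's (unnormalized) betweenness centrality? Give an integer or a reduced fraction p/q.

Pairs whose geodesics pass through Juno — Leo–Jamal: 2/3; Leo–Goran: 2/2; Fatima–Bob: 1/4; Fatima–Jamal: 1; Fatima–Vera: 1/2; Fatima–Sven: 1/2; Fatima–Goran: 1; Rosa–Goran: 4/4; Kofi–Goran: 3/3; Bob–Jamal: 1; Bob–Vera: 1/3; Bob–Goran: 1; Jamal–Sven: 1; Jamal–Goran: 1 … (+6 more pairs).
All other pairs contribute 0.
Summing the contributions gives betweenness(Juno) = 959/60.

959/60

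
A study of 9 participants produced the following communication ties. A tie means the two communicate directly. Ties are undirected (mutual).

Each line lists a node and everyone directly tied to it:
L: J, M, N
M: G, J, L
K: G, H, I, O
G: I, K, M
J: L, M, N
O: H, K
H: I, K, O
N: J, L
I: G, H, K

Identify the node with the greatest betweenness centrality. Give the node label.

G

Unnormalized betweenness of each node: G:16, H:1/2, I:5/2, J:3, K:8, L:3, M:15, N:0, O:0.
G has the largest value, 16, making it the main broker — the node through which the most shortest paths run.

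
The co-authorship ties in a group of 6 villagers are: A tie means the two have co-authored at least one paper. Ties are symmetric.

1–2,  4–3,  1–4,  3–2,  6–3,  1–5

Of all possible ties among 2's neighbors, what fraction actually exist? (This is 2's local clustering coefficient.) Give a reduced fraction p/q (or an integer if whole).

2's neighbors: 1 and 3 (k = 2).
Possible neighbor pairs: C(2,2) = 1. Edges among them: none → e = 0.
Clustering(2) = 0/1.

0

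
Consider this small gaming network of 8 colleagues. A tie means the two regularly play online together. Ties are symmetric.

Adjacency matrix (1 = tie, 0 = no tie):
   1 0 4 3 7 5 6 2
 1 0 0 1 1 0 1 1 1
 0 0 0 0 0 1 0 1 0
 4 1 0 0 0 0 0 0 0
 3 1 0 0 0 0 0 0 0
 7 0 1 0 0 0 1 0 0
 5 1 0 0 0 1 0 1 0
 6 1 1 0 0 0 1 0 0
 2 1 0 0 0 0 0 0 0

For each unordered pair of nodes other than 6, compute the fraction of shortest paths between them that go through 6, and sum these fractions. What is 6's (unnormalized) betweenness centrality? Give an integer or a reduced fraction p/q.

Pairs whose geodesics pass through 6 — 1–0: 1; 0–4: 1; 0–3: 1; 0–5: 1/2; 0–2: 1.
All other pairs contribute 0.
Summing the contributions gives betweenness(6) = 9/2.

9/2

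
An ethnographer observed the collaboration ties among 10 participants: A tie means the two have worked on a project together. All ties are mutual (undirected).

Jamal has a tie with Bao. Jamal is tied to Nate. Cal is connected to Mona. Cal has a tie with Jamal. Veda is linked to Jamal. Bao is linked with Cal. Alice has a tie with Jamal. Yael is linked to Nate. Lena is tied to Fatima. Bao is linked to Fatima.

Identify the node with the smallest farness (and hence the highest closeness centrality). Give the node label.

Jamal

Farness (sum of distances to all others) for each node — Alice:22, Bao:16, Cal:17, Fatima:22, Jamal:14, Lena:30, Mona:25, Nate:20, Veda:22, Yael:28.
The smallest farness is 14, for Jamal, so Jamal has the highest closeness.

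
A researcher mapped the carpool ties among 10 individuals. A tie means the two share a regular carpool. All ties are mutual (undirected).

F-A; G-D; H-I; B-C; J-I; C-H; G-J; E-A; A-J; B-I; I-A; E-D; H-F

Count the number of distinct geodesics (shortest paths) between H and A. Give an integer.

The shortest distance is 2. The length-2 paths are: H–F–A; H–I–A.
That gives 2 distinct shortest paths.

2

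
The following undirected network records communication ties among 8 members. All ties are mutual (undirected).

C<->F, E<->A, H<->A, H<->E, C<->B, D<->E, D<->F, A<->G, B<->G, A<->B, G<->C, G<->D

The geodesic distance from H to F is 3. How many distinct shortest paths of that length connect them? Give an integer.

The shortest distance is 3, and the only length-3 path is H–E–D–F. So there is exactly 1 shortest path.

1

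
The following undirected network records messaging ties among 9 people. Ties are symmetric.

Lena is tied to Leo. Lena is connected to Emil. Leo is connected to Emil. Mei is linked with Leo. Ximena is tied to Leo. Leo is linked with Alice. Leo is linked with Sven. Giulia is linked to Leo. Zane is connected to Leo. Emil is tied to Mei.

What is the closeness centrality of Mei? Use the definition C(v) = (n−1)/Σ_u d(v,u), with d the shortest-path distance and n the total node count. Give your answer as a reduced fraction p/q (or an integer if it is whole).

Distances from Mei: Alice:2, Emil:1, Giulia:2, Lena:2, Leo:1, Sven:2, Ximena:2, Zane:2. Sum = 14.
n = 9, so closeness = 8/14 = 4/7.

4/7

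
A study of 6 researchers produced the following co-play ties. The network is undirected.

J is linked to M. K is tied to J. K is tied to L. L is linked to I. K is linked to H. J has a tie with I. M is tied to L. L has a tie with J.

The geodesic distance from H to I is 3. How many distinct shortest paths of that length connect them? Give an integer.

2

The shortest distance is 3. The length-3 paths are: H–K–J–I; H–K–L–I.
That gives 2 distinct shortest paths.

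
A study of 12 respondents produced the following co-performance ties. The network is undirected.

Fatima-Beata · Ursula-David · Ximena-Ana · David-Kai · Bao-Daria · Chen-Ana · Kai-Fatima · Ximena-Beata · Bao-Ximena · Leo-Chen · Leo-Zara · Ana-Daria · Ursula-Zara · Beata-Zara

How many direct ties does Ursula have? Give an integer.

Ursula is directly tied to David and Zara. That is 2 neighbors, so the degree of Ursula is 2.

2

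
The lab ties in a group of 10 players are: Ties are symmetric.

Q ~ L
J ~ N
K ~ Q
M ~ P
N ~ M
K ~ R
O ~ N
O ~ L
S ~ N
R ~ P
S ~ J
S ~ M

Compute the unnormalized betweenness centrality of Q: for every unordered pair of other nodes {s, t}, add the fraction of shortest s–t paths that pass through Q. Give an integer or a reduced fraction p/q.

Pairs whose geodesics pass through Q — R–O: 1/2; R–L: 1; P–L: 1/2; J–K: 1/3; N–K: 1/2; O–K: 1; L–K: 1.
All other pairs contribute 0.
Summing the contributions gives betweenness(Q) = 29/6.

29/6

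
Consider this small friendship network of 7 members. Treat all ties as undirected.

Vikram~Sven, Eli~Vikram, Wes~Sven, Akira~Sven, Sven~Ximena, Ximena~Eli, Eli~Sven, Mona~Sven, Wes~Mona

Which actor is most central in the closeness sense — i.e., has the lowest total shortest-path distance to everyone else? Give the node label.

Farness (sum of distances to all others) for each node — Akira:11, Eli:9, Mona:10, Sven:6, Vikram:10, Wes:10, Ximena:10.
The smallest farness is 6, for Sven, so Sven has the highest closeness.

Sven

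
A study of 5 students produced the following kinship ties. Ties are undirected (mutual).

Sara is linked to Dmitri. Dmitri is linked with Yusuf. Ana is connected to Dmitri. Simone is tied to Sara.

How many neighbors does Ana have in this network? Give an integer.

1

Ana is directly tied to Dmitri. That is 1 neighbor, so the degree of Ana is 1.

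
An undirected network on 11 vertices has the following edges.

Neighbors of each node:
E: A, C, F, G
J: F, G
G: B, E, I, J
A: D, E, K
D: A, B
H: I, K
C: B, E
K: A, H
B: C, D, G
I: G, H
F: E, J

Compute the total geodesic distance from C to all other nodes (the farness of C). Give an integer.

Distances from C: A:2, B:1, D:2, E:1, F:2, G:2, H:4, I:3, J:3, K:3.
Sum = 2 + 1 + 2 + 1 + 2 + 2 + 4 + 3 + 3 + 3 = 23.

23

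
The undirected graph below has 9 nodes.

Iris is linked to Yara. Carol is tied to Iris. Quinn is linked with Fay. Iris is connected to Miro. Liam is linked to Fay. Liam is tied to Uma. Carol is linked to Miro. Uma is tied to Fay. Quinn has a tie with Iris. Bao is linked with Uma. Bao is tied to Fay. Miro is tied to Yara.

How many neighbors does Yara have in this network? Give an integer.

2

Yara is directly tied to Iris and Miro. That is 2 neighbors, so the degree of Yara is 2.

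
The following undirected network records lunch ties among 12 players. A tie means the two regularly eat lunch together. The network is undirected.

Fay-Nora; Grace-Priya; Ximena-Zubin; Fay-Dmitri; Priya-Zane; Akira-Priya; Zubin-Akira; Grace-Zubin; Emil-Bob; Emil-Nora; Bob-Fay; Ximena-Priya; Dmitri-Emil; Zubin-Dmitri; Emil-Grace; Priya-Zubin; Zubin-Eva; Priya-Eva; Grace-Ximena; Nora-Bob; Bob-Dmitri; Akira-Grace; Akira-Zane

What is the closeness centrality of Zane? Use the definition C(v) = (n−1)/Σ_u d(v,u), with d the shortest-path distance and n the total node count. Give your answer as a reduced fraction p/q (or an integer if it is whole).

Distances from Zane: Akira:1, Bob:4, Dmitri:3, Emil:3, Eva:2, Fay:4, Grace:2, Nora:4, Priya:1, Ximena:2, Zubin:2. Sum = 28.
n = 12, so closeness = 11/28.

11/28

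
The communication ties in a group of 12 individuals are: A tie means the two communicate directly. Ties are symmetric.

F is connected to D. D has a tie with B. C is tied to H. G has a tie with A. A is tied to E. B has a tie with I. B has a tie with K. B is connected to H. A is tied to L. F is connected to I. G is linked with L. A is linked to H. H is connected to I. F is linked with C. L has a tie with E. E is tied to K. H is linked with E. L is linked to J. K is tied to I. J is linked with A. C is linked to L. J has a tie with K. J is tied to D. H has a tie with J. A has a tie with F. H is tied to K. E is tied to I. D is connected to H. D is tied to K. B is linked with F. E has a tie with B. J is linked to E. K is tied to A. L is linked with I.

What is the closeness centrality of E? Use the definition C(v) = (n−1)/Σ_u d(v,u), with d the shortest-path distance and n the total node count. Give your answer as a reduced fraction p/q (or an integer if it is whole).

Distances from E: A:1, B:1, C:2, D:2, F:2, G:2, H:1, I:1, J:1, K:1, L:1. Sum = 15.
n = 12, so closeness = 11/15.

11/15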